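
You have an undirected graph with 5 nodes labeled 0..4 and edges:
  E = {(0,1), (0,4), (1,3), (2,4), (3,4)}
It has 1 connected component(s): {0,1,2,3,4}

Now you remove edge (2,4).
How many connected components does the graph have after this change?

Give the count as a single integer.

Answer: 2

Derivation:
Initial component count: 1
Remove (2,4): it was a bridge. Count increases: 1 -> 2.
  After removal, components: {0,1,3,4} {2}
New component count: 2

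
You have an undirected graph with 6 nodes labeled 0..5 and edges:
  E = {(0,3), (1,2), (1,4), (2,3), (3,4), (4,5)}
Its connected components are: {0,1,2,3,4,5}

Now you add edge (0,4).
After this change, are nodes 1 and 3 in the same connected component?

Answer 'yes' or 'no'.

Answer: yes

Derivation:
Initial components: {0,1,2,3,4,5}
Adding edge (0,4): both already in same component {0,1,2,3,4,5}. No change.
New components: {0,1,2,3,4,5}
Are 1 and 3 in the same component? yes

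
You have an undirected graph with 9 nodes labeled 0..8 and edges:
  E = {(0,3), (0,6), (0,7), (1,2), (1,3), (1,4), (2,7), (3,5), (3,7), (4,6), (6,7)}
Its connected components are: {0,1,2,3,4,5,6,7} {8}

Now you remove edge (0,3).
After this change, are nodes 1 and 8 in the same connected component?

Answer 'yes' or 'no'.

Initial components: {0,1,2,3,4,5,6,7} {8}
Removing edge (0,3): not a bridge — component count unchanged at 2.
New components: {0,1,2,3,4,5,6,7} {8}
Are 1 and 8 in the same component? no

Answer: no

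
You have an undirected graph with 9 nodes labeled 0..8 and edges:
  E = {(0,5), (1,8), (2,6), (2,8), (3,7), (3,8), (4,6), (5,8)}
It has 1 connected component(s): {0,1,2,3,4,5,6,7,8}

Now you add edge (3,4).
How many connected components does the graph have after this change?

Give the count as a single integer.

Initial component count: 1
Add (3,4): endpoints already in same component. Count unchanged: 1.
New component count: 1

Answer: 1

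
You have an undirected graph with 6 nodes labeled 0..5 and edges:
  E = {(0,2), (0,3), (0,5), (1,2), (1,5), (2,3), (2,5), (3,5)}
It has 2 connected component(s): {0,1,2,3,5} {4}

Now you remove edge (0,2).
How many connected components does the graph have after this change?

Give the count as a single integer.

Answer: 2

Derivation:
Initial component count: 2
Remove (0,2): not a bridge. Count unchanged: 2.
  After removal, components: {0,1,2,3,5} {4}
New component count: 2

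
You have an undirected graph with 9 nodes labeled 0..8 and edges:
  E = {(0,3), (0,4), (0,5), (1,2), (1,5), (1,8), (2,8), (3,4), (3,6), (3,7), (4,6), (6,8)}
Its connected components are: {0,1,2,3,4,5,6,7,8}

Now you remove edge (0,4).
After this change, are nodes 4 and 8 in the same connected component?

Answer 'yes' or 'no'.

Initial components: {0,1,2,3,4,5,6,7,8}
Removing edge (0,4): not a bridge — component count unchanged at 1.
New components: {0,1,2,3,4,5,6,7,8}
Are 4 and 8 in the same component? yes

Answer: yes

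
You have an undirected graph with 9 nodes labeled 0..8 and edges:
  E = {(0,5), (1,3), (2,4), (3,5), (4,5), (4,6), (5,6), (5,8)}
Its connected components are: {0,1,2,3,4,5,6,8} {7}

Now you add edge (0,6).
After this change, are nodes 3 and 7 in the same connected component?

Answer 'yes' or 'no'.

Initial components: {0,1,2,3,4,5,6,8} {7}
Adding edge (0,6): both already in same component {0,1,2,3,4,5,6,8}. No change.
New components: {0,1,2,3,4,5,6,8} {7}
Are 3 and 7 in the same component? no

Answer: no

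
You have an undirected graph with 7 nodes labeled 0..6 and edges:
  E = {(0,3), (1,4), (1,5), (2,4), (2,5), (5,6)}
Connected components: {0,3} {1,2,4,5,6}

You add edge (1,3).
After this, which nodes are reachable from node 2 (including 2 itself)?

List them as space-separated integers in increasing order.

Before: nodes reachable from 2: {1,2,4,5,6}
Adding (1,3): merges 2's component with another. Reachability grows.
After: nodes reachable from 2: {0,1,2,3,4,5,6}

Answer: 0 1 2 3 4 5 6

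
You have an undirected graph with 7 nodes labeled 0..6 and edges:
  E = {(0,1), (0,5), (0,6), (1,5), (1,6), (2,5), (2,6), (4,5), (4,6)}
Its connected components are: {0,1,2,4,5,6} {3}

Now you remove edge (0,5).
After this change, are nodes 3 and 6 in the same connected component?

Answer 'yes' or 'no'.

Initial components: {0,1,2,4,5,6} {3}
Removing edge (0,5): not a bridge — component count unchanged at 2.
New components: {0,1,2,4,5,6} {3}
Are 3 and 6 in the same component? no

Answer: no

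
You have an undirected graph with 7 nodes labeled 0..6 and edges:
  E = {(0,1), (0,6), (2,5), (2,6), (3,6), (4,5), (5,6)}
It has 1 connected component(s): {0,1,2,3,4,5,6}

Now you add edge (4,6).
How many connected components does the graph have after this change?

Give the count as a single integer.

Answer: 1

Derivation:
Initial component count: 1
Add (4,6): endpoints already in same component. Count unchanged: 1.
New component count: 1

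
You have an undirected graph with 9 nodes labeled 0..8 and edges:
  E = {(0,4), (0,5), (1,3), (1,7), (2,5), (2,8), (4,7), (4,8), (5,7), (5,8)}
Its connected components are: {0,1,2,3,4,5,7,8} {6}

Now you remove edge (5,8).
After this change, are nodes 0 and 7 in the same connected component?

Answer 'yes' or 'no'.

Initial components: {0,1,2,3,4,5,7,8} {6}
Removing edge (5,8): not a bridge — component count unchanged at 2.
New components: {0,1,2,3,4,5,7,8} {6}
Are 0 and 7 in the same component? yes

Answer: yes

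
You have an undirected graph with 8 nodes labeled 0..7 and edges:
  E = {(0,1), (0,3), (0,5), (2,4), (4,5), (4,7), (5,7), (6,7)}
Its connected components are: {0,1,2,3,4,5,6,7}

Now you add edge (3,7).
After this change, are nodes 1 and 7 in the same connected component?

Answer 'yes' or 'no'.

Answer: yes

Derivation:
Initial components: {0,1,2,3,4,5,6,7}
Adding edge (3,7): both already in same component {0,1,2,3,4,5,6,7}. No change.
New components: {0,1,2,3,4,5,6,7}
Are 1 and 7 in the same component? yes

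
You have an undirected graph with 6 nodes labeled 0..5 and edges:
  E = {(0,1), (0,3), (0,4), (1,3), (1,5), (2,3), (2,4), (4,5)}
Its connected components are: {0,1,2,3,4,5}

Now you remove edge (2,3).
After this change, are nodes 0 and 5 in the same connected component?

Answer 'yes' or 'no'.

Initial components: {0,1,2,3,4,5}
Removing edge (2,3): not a bridge — component count unchanged at 1.
New components: {0,1,2,3,4,5}
Are 0 and 5 in the same component? yes

Answer: yes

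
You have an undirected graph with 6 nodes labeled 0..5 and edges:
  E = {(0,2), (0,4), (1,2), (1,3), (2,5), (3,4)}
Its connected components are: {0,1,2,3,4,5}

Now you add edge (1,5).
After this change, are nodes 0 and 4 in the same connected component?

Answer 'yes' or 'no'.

Answer: yes

Derivation:
Initial components: {0,1,2,3,4,5}
Adding edge (1,5): both already in same component {0,1,2,3,4,5}. No change.
New components: {0,1,2,3,4,5}
Are 0 and 4 in the same component? yes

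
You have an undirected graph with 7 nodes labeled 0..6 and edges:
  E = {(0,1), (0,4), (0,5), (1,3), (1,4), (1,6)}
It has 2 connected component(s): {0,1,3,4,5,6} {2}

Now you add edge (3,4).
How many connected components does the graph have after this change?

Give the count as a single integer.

Initial component count: 2
Add (3,4): endpoints already in same component. Count unchanged: 2.
New component count: 2

Answer: 2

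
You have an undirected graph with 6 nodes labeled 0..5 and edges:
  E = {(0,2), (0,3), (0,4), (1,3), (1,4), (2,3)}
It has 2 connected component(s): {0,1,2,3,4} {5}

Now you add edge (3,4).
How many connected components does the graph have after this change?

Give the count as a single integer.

Answer: 2

Derivation:
Initial component count: 2
Add (3,4): endpoints already in same component. Count unchanged: 2.
New component count: 2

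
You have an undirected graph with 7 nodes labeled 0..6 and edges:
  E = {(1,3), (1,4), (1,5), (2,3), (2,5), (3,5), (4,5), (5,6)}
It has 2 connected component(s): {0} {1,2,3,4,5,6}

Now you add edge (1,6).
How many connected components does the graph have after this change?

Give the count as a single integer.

Answer: 2

Derivation:
Initial component count: 2
Add (1,6): endpoints already in same component. Count unchanged: 2.
New component count: 2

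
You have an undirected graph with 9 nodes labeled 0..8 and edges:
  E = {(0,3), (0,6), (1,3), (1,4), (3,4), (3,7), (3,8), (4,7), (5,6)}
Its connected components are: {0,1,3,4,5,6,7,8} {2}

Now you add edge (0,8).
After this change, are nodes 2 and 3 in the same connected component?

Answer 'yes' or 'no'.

Answer: no

Derivation:
Initial components: {0,1,3,4,5,6,7,8} {2}
Adding edge (0,8): both already in same component {0,1,3,4,5,6,7,8}. No change.
New components: {0,1,3,4,5,6,7,8} {2}
Are 2 and 3 in the same component? no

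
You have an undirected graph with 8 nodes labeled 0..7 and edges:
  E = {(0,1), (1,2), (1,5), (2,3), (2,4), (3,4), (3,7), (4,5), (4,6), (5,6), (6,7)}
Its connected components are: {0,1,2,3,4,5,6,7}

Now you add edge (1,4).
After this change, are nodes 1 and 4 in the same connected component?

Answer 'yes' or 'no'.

Answer: yes

Derivation:
Initial components: {0,1,2,3,4,5,6,7}
Adding edge (1,4): both already in same component {0,1,2,3,4,5,6,7}. No change.
New components: {0,1,2,3,4,5,6,7}
Are 1 and 4 in the same component? yes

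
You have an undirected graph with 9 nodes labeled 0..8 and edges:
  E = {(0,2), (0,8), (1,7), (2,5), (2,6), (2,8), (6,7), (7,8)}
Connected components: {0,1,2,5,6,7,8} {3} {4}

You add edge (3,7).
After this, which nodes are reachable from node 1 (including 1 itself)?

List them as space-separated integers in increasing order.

Before: nodes reachable from 1: {0,1,2,5,6,7,8}
Adding (3,7): merges 1's component with another. Reachability grows.
After: nodes reachable from 1: {0,1,2,3,5,6,7,8}

Answer: 0 1 2 3 5 6 7 8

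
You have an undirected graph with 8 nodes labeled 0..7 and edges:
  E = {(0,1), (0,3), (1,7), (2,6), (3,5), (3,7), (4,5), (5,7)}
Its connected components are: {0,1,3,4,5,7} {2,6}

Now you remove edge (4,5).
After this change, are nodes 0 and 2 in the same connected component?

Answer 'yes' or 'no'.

Initial components: {0,1,3,4,5,7} {2,6}
Removing edge (4,5): it was a bridge — component count 2 -> 3.
New components: {0,1,3,5,7} {2,6} {4}
Are 0 and 2 in the same component? no

Answer: no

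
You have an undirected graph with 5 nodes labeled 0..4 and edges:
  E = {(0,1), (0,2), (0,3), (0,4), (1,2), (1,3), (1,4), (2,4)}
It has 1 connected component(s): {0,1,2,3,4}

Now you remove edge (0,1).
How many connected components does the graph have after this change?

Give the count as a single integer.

Answer: 1

Derivation:
Initial component count: 1
Remove (0,1): not a bridge. Count unchanged: 1.
  After removal, components: {0,1,2,3,4}
New component count: 1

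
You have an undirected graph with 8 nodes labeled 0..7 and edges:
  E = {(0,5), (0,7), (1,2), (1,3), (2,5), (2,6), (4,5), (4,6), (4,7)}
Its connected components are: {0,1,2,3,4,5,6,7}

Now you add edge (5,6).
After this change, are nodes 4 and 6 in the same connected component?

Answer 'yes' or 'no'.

Initial components: {0,1,2,3,4,5,6,7}
Adding edge (5,6): both already in same component {0,1,2,3,4,5,6,7}. No change.
New components: {0,1,2,3,4,5,6,7}
Are 4 and 6 in the same component? yes

Answer: yes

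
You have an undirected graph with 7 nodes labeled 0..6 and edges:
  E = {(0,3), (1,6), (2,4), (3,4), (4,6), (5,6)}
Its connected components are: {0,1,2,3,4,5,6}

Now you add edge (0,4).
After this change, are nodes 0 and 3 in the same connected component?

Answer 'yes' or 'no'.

Initial components: {0,1,2,3,4,5,6}
Adding edge (0,4): both already in same component {0,1,2,3,4,5,6}. No change.
New components: {0,1,2,3,4,5,6}
Are 0 and 3 in the same component? yes

Answer: yes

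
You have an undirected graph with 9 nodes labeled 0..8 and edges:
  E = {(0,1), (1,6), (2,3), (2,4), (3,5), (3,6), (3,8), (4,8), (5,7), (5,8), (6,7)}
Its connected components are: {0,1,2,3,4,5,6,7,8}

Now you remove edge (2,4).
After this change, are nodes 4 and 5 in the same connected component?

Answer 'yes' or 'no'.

Initial components: {0,1,2,3,4,5,6,7,8}
Removing edge (2,4): not a bridge — component count unchanged at 1.
New components: {0,1,2,3,4,5,6,7,8}
Are 4 and 5 in the same component? yes

Answer: yes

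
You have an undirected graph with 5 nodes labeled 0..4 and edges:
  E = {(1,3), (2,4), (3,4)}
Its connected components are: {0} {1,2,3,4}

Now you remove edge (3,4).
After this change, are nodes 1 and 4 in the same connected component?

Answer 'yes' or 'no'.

Initial components: {0} {1,2,3,4}
Removing edge (3,4): it was a bridge — component count 2 -> 3.
New components: {0} {1,3} {2,4}
Are 1 and 4 in the same component? no

Answer: no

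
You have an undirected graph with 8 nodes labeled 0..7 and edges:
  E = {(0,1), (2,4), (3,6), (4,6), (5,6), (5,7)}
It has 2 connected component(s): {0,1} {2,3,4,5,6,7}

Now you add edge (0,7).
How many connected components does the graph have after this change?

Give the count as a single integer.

Initial component count: 2
Add (0,7): merges two components. Count decreases: 2 -> 1.
New component count: 1

Answer: 1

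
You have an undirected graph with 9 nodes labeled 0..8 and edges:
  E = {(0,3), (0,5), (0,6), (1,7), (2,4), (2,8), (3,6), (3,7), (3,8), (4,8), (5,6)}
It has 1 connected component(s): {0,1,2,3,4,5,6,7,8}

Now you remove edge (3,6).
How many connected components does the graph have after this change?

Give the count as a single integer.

Initial component count: 1
Remove (3,6): not a bridge. Count unchanged: 1.
  After removal, components: {0,1,2,3,4,5,6,7,8}
New component count: 1

Answer: 1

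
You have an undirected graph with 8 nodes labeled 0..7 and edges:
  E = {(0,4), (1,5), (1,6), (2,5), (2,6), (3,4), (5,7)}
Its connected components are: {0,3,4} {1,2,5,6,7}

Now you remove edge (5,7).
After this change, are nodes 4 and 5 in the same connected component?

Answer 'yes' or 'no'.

Initial components: {0,3,4} {1,2,5,6,7}
Removing edge (5,7): it was a bridge — component count 2 -> 3.
New components: {0,3,4} {1,2,5,6} {7}
Are 4 and 5 in the same component? no

Answer: no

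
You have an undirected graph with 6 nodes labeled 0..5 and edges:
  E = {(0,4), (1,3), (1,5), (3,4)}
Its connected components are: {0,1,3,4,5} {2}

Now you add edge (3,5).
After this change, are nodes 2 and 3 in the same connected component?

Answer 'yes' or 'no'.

Answer: no

Derivation:
Initial components: {0,1,3,4,5} {2}
Adding edge (3,5): both already in same component {0,1,3,4,5}. No change.
New components: {0,1,3,4,5} {2}
Are 2 and 3 in the same component? no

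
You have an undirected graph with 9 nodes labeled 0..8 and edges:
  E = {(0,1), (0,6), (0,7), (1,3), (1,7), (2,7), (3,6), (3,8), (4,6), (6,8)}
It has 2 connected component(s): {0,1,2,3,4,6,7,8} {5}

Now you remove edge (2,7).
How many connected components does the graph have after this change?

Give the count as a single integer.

Answer: 3

Derivation:
Initial component count: 2
Remove (2,7): it was a bridge. Count increases: 2 -> 3.
  After removal, components: {0,1,3,4,6,7,8} {2} {5}
New component count: 3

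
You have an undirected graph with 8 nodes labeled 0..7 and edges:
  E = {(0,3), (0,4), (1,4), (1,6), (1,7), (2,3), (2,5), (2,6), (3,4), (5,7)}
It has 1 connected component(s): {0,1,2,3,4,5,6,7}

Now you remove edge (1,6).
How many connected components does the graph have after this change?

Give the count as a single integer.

Answer: 1

Derivation:
Initial component count: 1
Remove (1,6): not a bridge. Count unchanged: 1.
  After removal, components: {0,1,2,3,4,5,6,7}
New component count: 1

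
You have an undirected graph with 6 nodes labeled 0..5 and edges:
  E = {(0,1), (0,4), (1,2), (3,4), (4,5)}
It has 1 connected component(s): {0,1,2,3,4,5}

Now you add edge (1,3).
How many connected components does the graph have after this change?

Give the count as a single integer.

Initial component count: 1
Add (1,3): endpoints already in same component. Count unchanged: 1.
New component count: 1

Answer: 1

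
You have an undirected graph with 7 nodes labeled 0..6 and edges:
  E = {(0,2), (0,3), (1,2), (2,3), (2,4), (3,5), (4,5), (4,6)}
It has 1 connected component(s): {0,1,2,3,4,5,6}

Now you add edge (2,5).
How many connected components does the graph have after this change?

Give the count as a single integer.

Initial component count: 1
Add (2,5): endpoints already in same component. Count unchanged: 1.
New component count: 1

Answer: 1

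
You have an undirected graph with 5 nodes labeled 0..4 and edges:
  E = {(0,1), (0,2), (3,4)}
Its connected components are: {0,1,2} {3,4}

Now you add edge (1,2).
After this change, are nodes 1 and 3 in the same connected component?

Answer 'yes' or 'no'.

Answer: no

Derivation:
Initial components: {0,1,2} {3,4}
Adding edge (1,2): both already in same component {0,1,2}. No change.
New components: {0,1,2} {3,4}
Are 1 and 3 in the same component? no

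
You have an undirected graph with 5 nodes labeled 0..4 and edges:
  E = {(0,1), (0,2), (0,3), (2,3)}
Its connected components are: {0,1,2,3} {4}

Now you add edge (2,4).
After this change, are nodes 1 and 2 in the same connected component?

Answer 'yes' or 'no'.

Initial components: {0,1,2,3} {4}
Adding edge (2,4): merges {0,1,2,3} and {4}.
New components: {0,1,2,3,4}
Are 1 and 2 in the same component? yes

Answer: yes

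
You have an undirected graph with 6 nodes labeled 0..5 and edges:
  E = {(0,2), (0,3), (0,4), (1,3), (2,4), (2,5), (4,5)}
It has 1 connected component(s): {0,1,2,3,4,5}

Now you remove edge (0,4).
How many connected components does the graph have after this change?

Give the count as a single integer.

Answer: 1

Derivation:
Initial component count: 1
Remove (0,4): not a bridge. Count unchanged: 1.
  After removal, components: {0,1,2,3,4,5}
New component count: 1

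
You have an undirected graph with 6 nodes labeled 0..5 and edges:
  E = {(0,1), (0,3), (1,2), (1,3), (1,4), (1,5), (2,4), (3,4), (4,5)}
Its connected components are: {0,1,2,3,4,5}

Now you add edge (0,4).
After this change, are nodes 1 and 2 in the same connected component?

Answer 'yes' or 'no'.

Answer: yes

Derivation:
Initial components: {0,1,2,3,4,5}
Adding edge (0,4): both already in same component {0,1,2,3,4,5}. No change.
New components: {0,1,2,3,4,5}
Are 1 and 2 in the same component? yes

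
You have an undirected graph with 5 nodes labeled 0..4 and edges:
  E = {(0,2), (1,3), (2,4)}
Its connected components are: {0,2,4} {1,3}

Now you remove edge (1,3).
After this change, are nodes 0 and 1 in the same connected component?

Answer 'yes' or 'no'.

Answer: no

Derivation:
Initial components: {0,2,4} {1,3}
Removing edge (1,3): it was a bridge — component count 2 -> 3.
New components: {0,2,4} {1} {3}
Are 0 and 1 in the same component? no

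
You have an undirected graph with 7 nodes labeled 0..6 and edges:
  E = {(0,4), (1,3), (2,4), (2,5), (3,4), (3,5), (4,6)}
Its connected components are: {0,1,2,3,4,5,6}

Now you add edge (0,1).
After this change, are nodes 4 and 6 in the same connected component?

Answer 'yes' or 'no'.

Answer: yes

Derivation:
Initial components: {0,1,2,3,4,5,6}
Adding edge (0,1): both already in same component {0,1,2,3,4,5,6}. No change.
New components: {0,1,2,3,4,5,6}
Are 4 and 6 in the same component? yes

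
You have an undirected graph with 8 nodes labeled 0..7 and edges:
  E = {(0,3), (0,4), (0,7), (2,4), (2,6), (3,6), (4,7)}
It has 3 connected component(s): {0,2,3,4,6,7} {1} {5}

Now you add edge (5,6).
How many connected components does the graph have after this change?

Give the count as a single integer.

Initial component count: 3
Add (5,6): merges two components. Count decreases: 3 -> 2.
New component count: 2

Answer: 2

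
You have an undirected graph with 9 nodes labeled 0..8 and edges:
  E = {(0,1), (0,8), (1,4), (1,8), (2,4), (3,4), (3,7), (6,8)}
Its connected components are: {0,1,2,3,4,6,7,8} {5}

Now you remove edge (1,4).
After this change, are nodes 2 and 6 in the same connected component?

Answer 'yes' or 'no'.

Initial components: {0,1,2,3,4,6,7,8} {5}
Removing edge (1,4): it was a bridge — component count 2 -> 3.
New components: {0,1,6,8} {2,3,4,7} {5}
Are 2 and 6 in the same component? no

Answer: no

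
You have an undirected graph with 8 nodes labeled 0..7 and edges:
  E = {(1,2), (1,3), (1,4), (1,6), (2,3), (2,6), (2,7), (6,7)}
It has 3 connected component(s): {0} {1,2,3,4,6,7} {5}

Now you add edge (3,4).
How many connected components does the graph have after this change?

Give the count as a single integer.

Initial component count: 3
Add (3,4): endpoints already in same component. Count unchanged: 3.
New component count: 3

Answer: 3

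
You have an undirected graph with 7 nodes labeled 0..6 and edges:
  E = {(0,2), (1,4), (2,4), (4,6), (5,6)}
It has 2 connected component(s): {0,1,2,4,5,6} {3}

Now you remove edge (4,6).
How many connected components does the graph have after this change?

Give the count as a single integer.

Initial component count: 2
Remove (4,6): it was a bridge. Count increases: 2 -> 3.
  After removal, components: {0,1,2,4} {3} {5,6}
New component count: 3

Answer: 3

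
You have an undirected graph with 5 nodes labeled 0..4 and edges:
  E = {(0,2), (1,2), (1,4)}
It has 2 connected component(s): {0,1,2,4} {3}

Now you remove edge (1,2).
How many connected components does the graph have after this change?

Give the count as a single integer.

Initial component count: 2
Remove (1,2): it was a bridge. Count increases: 2 -> 3.
  After removal, components: {0,2} {1,4} {3}
New component count: 3

Answer: 3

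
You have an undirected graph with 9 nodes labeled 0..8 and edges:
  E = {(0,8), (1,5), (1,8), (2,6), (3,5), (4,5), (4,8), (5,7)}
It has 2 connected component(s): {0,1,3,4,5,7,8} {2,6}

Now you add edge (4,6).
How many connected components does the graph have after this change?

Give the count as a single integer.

Answer: 1

Derivation:
Initial component count: 2
Add (4,6): merges two components. Count decreases: 2 -> 1.
New component count: 1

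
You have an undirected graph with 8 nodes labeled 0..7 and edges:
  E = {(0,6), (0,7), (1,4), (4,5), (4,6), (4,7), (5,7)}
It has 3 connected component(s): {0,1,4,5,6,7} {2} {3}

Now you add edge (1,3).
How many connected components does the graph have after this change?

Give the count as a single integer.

Initial component count: 3
Add (1,3): merges two components. Count decreases: 3 -> 2.
New component count: 2

Answer: 2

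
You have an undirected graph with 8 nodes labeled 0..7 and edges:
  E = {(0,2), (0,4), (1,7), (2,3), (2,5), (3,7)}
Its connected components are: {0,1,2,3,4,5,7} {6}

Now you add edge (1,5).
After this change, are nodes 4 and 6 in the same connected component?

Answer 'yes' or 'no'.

Answer: no

Derivation:
Initial components: {0,1,2,3,4,5,7} {6}
Adding edge (1,5): both already in same component {0,1,2,3,4,5,7}. No change.
New components: {0,1,2,3,4,5,7} {6}
Are 4 and 6 in the same component? no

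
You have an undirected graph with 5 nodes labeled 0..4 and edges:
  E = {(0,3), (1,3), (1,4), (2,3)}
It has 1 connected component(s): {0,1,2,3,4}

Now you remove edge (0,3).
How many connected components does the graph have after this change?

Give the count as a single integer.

Answer: 2

Derivation:
Initial component count: 1
Remove (0,3): it was a bridge. Count increases: 1 -> 2.
  After removal, components: {0} {1,2,3,4}
New component count: 2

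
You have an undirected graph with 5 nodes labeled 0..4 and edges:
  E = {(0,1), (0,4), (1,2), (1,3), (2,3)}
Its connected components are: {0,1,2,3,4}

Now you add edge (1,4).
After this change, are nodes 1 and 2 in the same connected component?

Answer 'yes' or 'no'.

Initial components: {0,1,2,3,4}
Adding edge (1,4): both already in same component {0,1,2,3,4}. No change.
New components: {0,1,2,3,4}
Are 1 and 2 in the same component? yes

Answer: yes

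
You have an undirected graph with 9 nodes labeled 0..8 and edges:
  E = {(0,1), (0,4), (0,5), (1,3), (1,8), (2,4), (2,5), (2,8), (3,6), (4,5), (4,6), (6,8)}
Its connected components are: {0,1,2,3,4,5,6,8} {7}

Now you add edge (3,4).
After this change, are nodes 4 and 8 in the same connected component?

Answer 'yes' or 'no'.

Initial components: {0,1,2,3,4,5,6,8} {7}
Adding edge (3,4): both already in same component {0,1,2,3,4,5,6,8}. No change.
New components: {0,1,2,3,4,5,6,8} {7}
Are 4 and 8 in the same component? yes

Answer: yes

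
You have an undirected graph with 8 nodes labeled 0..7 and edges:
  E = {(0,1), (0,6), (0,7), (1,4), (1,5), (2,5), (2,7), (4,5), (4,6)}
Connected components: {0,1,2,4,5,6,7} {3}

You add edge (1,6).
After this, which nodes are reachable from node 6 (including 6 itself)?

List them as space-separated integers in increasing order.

Before: nodes reachable from 6: {0,1,2,4,5,6,7}
Adding (1,6): both endpoints already in same component. Reachability from 6 unchanged.
After: nodes reachable from 6: {0,1,2,4,5,6,7}

Answer: 0 1 2 4 5 6 7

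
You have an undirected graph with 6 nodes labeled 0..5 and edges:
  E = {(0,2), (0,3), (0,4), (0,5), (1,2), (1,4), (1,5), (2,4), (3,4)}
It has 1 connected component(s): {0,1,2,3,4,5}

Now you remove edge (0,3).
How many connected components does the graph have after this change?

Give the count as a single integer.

Answer: 1

Derivation:
Initial component count: 1
Remove (0,3): not a bridge. Count unchanged: 1.
  After removal, components: {0,1,2,3,4,5}
New component count: 1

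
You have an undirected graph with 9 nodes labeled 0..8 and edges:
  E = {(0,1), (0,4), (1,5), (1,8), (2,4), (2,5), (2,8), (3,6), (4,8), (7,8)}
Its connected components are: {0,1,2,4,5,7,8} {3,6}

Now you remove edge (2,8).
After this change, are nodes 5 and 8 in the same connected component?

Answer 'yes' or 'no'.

Answer: yes

Derivation:
Initial components: {0,1,2,4,5,7,8} {3,6}
Removing edge (2,8): not a bridge — component count unchanged at 2.
New components: {0,1,2,4,5,7,8} {3,6}
Are 5 and 8 in the same component? yes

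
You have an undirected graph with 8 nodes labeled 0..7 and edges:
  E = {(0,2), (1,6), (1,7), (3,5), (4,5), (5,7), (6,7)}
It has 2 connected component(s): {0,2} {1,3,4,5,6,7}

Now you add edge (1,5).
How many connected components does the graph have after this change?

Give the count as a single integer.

Initial component count: 2
Add (1,5): endpoints already in same component. Count unchanged: 2.
New component count: 2

Answer: 2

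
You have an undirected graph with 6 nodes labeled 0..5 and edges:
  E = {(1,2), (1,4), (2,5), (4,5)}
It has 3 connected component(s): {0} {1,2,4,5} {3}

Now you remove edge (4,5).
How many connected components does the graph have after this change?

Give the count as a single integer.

Answer: 3

Derivation:
Initial component count: 3
Remove (4,5): not a bridge. Count unchanged: 3.
  After removal, components: {0} {1,2,4,5} {3}
New component count: 3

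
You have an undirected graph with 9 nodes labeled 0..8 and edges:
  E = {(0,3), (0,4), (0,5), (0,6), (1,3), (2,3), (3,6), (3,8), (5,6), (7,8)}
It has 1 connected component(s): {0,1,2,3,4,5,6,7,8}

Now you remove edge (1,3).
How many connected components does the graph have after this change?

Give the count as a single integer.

Answer: 2

Derivation:
Initial component count: 1
Remove (1,3): it was a bridge. Count increases: 1 -> 2.
  After removal, components: {0,2,3,4,5,6,7,8} {1}
New component count: 2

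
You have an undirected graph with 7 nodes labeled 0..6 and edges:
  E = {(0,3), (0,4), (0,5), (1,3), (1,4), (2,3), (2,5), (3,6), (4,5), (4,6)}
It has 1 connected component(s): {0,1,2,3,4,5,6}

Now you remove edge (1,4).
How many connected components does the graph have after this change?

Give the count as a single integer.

Answer: 1

Derivation:
Initial component count: 1
Remove (1,4): not a bridge. Count unchanged: 1.
  After removal, components: {0,1,2,3,4,5,6}
New component count: 1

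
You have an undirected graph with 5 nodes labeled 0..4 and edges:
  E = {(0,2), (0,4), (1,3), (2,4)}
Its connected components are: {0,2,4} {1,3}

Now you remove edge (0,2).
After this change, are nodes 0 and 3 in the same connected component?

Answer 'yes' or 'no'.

Initial components: {0,2,4} {1,3}
Removing edge (0,2): not a bridge — component count unchanged at 2.
New components: {0,2,4} {1,3}
Are 0 and 3 in the same component? no

Answer: no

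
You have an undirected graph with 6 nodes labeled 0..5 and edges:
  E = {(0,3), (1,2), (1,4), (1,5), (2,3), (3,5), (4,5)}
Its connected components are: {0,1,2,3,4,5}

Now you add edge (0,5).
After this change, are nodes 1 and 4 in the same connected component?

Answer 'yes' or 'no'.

Initial components: {0,1,2,3,4,5}
Adding edge (0,5): both already in same component {0,1,2,3,4,5}. No change.
New components: {0,1,2,3,4,5}
Are 1 and 4 in the same component? yes

Answer: yes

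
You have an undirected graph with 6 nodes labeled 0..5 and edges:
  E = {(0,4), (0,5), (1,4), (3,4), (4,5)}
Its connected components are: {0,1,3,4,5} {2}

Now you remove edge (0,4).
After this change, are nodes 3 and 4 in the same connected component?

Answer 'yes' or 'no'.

Answer: yes

Derivation:
Initial components: {0,1,3,4,5} {2}
Removing edge (0,4): not a bridge — component count unchanged at 2.
New components: {0,1,3,4,5} {2}
Are 3 and 4 in the same component? yes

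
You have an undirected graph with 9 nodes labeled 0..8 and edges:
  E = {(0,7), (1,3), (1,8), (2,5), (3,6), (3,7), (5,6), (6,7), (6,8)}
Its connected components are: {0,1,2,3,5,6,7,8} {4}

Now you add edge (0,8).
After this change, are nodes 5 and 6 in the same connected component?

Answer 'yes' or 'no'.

Initial components: {0,1,2,3,5,6,7,8} {4}
Adding edge (0,8): both already in same component {0,1,2,3,5,6,7,8}. No change.
New components: {0,1,2,3,5,6,7,8} {4}
Are 5 and 6 in the same component? yes

Answer: yes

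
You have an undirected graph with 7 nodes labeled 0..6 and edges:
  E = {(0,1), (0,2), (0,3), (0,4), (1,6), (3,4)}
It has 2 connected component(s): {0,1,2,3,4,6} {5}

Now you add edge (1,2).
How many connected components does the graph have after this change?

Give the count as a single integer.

Initial component count: 2
Add (1,2): endpoints already in same component. Count unchanged: 2.
New component count: 2

Answer: 2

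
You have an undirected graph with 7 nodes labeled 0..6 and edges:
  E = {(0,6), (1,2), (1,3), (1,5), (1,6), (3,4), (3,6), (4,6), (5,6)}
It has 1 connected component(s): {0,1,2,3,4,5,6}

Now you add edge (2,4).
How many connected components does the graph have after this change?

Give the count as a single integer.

Initial component count: 1
Add (2,4): endpoints already in same component. Count unchanged: 1.
New component count: 1

Answer: 1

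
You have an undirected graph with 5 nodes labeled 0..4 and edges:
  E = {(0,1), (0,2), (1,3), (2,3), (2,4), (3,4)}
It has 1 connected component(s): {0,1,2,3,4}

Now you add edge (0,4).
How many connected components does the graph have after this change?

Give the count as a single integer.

Initial component count: 1
Add (0,4): endpoints already in same component. Count unchanged: 1.
New component count: 1

Answer: 1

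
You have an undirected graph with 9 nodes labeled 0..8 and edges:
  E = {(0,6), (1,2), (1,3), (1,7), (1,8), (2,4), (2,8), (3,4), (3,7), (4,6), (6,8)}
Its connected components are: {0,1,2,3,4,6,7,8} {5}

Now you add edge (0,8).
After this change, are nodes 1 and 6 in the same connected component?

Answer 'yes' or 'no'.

Initial components: {0,1,2,3,4,6,7,8} {5}
Adding edge (0,8): both already in same component {0,1,2,3,4,6,7,8}. No change.
New components: {0,1,2,3,4,6,7,8} {5}
Are 1 and 6 in the same component? yes

Answer: yes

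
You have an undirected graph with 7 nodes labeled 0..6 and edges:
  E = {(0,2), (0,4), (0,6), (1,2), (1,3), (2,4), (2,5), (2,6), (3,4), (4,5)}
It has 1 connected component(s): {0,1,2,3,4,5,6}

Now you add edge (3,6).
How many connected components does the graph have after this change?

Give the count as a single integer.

Initial component count: 1
Add (3,6): endpoints already in same component. Count unchanged: 1.
New component count: 1

Answer: 1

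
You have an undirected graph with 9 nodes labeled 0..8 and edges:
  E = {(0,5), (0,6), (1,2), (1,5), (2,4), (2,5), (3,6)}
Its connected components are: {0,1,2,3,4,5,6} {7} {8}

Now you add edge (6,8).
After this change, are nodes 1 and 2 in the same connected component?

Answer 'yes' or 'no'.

Answer: yes

Derivation:
Initial components: {0,1,2,3,4,5,6} {7} {8}
Adding edge (6,8): merges {0,1,2,3,4,5,6} and {8}.
New components: {0,1,2,3,4,5,6,8} {7}
Are 1 and 2 in the same component? yes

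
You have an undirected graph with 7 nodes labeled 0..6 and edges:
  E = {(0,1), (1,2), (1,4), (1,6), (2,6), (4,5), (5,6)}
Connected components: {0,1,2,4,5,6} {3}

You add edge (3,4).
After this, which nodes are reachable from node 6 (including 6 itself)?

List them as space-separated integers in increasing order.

Before: nodes reachable from 6: {0,1,2,4,5,6}
Adding (3,4): merges 6's component with another. Reachability grows.
After: nodes reachable from 6: {0,1,2,3,4,5,6}

Answer: 0 1 2 3 4 5 6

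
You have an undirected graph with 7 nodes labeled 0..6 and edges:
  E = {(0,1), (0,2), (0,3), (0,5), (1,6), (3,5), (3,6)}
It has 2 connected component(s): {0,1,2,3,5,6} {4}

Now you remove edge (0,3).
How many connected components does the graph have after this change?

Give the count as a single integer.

Answer: 2

Derivation:
Initial component count: 2
Remove (0,3): not a bridge. Count unchanged: 2.
  After removal, components: {0,1,2,3,5,6} {4}
New component count: 2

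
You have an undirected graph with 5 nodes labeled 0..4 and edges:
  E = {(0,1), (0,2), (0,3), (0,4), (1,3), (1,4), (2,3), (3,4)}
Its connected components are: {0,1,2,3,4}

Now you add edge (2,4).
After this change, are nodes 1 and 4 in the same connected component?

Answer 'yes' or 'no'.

Answer: yes

Derivation:
Initial components: {0,1,2,3,4}
Adding edge (2,4): both already in same component {0,1,2,3,4}. No change.
New components: {0,1,2,3,4}
Are 1 and 4 in the same component? yes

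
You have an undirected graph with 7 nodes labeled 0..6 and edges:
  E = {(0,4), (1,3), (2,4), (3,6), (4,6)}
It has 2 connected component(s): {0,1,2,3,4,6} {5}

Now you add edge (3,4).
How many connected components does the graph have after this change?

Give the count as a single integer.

Answer: 2

Derivation:
Initial component count: 2
Add (3,4): endpoints already in same component. Count unchanged: 2.
New component count: 2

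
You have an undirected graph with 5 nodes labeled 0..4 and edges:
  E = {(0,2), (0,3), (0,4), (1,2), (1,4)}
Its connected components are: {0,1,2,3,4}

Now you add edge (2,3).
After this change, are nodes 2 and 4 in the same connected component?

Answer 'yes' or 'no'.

Answer: yes

Derivation:
Initial components: {0,1,2,3,4}
Adding edge (2,3): both already in same component {0,1,2,3,4}. No change.
New components: {0,1,2,3,4}
Are 2 and 4 in the same component? yes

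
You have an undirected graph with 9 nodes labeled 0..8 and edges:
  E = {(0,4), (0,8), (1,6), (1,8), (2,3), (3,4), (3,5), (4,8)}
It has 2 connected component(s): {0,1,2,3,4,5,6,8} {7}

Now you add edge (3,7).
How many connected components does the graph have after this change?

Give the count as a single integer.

Initial component count: 2
Add (3,7): merges two components. Count decreases: 2 -> 1.
New component count: 1

Answer: 1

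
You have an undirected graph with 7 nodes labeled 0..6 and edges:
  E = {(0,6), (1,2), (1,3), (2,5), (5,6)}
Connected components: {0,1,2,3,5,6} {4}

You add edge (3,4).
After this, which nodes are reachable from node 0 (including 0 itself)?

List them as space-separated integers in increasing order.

Before: nodes reachable from 0: {0,1,2,3,5,6}
Adding (3,4): merges 0's component with another. Reachability grows.
After: nodes reachable from 0: {0,1,2,3,4,5,6}

Answer: 0 1 2 3 4 5 6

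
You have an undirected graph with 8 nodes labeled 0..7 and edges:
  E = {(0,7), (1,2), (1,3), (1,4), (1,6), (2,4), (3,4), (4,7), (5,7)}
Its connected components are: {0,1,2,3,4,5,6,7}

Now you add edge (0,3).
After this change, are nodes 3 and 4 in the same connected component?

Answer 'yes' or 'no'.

Answer: yes

Derivation:
Initial components: {0,1,2,3,4,5,6,7}
Adding edge (0,3): both already in same component {0,1,2,3,4,5,6,7}. No change.
New components: {0,1,2,3,4,5,6,7}
Are 3 and 4 in the same component? yes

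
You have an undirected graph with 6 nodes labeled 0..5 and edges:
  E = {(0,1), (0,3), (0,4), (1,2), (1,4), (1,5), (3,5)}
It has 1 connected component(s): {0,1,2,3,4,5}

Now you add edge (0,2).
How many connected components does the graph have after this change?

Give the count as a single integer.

Answer: 1

Derivation:
Initial component count: 1
Add (0,2): endpoints already in same component. Count unchanged: 1.
New component count: 1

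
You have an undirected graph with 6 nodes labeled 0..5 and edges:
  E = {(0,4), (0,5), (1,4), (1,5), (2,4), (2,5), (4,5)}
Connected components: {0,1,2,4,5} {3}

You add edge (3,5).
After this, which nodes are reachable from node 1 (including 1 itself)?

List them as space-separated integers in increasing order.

Before: nodes reachable from 1: {0,1,2,4,5}
Adding (3,5): merges 1's component with another. Reachability grows.
After: nodes reachable from 1: {0,1,2,3,4,5}

Answer: 0 1 2 3 4 5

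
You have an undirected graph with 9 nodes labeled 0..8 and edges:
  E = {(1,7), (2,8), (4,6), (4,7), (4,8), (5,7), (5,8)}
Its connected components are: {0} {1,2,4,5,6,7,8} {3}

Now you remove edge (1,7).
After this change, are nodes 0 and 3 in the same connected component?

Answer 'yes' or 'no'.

Initial components: {0} {1,2,4,5,6,7,8} {3}
Removing edge (1,7): it was a bridge — component count 3 -> 4.
New components: {0} {1} {2,4,5,6,7,8} {3}
Are 0 and 3 in the same component? no

Answer: no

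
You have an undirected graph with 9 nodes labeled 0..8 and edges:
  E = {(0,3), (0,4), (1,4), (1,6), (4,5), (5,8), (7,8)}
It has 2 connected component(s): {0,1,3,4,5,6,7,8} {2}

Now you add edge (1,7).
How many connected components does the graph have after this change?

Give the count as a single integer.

Initial component count: 2
Add (1,7): endpoints already in same component. Count unchanged: 2.
New component count: 2

Answer: 2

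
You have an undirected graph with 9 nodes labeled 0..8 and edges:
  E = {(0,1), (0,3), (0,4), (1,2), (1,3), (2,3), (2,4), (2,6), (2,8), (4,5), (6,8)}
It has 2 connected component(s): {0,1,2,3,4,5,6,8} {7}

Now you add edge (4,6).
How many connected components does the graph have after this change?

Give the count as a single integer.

Answer: 2

Derivation:
Initial component count: 2
Add (4,6): endpoints already in same component. Count unchanged: 2.
New component count: 2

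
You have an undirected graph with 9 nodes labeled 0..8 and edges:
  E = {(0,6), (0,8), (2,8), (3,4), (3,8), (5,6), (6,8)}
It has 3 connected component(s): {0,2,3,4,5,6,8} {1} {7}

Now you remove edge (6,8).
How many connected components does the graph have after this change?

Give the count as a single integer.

Initial component count: 3
Remove (6,8): not a bridge. Count unchanged: 3.
  After removal, components: {0,2,3,4,5,6,8} {1} {7}
New component count: 3

Answer: 3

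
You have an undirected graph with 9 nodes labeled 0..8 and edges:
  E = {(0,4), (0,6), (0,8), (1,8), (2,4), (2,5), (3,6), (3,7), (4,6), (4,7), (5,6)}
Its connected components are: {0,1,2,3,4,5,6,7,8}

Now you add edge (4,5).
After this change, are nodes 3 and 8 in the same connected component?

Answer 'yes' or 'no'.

Answer: yes

Derivation:
Initial components: {0,1,2,3,4,5,6,7,8}
Adding edge (4,5): both already in same component {0,1,2,3,4,5,6,7,8}. No change.
New components: {0,1,2,3,4,5,6,7,8}
Are 3 and 8 in the same component? yes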